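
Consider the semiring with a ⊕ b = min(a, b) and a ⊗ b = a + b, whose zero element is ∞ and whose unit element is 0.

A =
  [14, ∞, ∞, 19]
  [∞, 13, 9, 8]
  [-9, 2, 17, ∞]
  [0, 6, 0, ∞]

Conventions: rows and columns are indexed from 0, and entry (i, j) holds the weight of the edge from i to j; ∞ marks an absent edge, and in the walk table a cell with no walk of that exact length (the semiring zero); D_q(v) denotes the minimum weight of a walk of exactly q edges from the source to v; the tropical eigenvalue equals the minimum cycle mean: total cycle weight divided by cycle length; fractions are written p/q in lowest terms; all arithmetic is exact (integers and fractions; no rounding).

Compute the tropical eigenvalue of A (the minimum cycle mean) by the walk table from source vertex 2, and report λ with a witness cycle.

q=0: [∞, ∞, 0, ∞]
q=1: [-9, 2, 17, ∞]
q=2: [5, 15, 11, 10]
q=3: [2, 13, 10, 23]
q=4: [1, 12, 22, 21]
Optimal cycle mean attained by: cycle 0->3->2->0, total 19 + 0 + (-9), length 3.
Answer: λ = 10/3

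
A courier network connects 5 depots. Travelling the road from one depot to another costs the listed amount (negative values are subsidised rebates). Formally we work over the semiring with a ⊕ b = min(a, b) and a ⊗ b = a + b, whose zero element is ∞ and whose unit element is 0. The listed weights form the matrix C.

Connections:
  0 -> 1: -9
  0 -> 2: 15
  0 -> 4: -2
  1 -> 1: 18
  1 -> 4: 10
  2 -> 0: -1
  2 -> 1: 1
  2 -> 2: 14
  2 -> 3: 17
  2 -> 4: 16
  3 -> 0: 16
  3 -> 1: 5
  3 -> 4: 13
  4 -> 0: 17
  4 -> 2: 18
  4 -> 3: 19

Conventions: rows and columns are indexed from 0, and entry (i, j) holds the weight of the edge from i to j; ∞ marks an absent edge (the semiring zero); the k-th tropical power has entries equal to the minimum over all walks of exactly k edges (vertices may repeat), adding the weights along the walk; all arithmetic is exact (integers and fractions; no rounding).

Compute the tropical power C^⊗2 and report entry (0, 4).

C^⊗2:
  [14, 9, 16, 17, 1]
  [27, 36, 28, 29, 28]
  [13, -10, 14, 31, -3]
  [30, 7, 31, 32, 14]
  [17, 8, 32, 35, 15]
Key observation: the optimum is the walk 0->1->4, with weight (-9) + 10 = 1.
Optimal value attained by: walk 0->1->4.
Answer: (C^⊗2)[0][4] = 1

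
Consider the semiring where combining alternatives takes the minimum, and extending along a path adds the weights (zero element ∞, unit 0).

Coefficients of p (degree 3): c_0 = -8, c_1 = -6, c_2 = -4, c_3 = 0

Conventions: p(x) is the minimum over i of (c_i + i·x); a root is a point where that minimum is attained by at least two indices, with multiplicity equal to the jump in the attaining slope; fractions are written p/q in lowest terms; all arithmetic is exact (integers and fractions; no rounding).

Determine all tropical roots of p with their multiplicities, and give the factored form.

hull edge (i=0, c=-8) to (i=2, c=-4): slope 2, span 2
hull edge (i=2, c=-4) to (i=3, c=0): slope 4, span 1
Factored form: p(x) = 0 ⊗ (x ⊕ (-4)) ⊗ (x ⊕ (-2)) ⊗ (x ⊕ (-2))
Answer: roots = -4 (mult 1), -2 (mult 2)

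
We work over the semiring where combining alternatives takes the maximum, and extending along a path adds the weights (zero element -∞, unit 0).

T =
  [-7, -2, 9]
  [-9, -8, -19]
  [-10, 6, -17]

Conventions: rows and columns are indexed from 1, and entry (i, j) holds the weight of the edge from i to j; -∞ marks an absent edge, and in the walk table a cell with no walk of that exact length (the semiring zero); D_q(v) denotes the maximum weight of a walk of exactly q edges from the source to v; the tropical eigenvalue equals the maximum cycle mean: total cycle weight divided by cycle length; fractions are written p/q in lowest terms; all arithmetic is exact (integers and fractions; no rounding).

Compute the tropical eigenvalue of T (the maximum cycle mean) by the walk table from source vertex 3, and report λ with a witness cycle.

q=0: [-∞, -∞, 0]
q=1: [-10, 6, -17]
q=2: [-3, -2, -1]
q=3: [-10, 5, 6]
Optimal cycle mean attained by: cycle 1->3->2->1, total 9 + 6 + (-9), length 3.
Answer: λ = 2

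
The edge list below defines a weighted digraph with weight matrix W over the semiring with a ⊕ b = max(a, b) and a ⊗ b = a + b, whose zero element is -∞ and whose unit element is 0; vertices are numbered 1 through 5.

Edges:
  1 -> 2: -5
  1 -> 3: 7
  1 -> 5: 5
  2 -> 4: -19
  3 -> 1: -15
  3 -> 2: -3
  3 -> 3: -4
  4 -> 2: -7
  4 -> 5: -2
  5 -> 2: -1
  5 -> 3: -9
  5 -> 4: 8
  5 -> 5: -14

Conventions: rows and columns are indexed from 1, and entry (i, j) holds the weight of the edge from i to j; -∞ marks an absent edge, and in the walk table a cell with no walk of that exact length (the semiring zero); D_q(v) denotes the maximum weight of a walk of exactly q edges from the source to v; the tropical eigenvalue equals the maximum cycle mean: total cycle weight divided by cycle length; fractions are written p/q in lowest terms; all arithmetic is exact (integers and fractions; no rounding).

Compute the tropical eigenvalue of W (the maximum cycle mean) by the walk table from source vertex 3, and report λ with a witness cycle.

q=0: [-∞, -∞, 0, -∞, -∞]
q=1: [-15, -3, -4, -∞, -∞]
q=2: [-19, -7, -8, -22, -10]
q=3: [-23, -11, -12, -2, -14]
q=4: [-27, -9, -16, -6, -4]
q=5: [-31, -5, -13, 4, -8]
Optimal cycle mean attained by: cycle 4->5->4, total (-2) + 8, length 2.
Answer: λ = 3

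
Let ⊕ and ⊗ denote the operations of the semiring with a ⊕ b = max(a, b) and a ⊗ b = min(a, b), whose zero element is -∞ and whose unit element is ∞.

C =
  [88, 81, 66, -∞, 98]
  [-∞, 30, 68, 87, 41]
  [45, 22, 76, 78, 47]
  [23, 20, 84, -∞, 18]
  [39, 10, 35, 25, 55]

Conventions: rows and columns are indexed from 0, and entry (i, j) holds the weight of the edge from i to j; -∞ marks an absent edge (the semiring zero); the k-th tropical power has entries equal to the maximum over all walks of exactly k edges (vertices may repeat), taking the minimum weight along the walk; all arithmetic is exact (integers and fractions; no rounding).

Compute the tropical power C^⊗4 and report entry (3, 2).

C^⊗2:
  [88, 81, 68, 81, 88]
  [45, 30, 84, 68, 47]
  [45, 45, 78, 76, 47]
  [45, 23, 76, 78, 47]
  [39, 39, 39, 35, 55]
C^⊗3:
  [88, 81, 81, 81, 88]
  [45, 45, 76, 78, 47]
  [45, 45, 76, 78, 47]
  [45, 45, 78, 76, 47]
  [39, 39, 39, 39, 55]
C^⊗4:
  [88, 81, 81, 81, 88]
  [45, 45, 78, 76, 47]
  [45, 45, 78, 76, 47]
  [45, 45, 76, 78, 47]
  [39, 39, 39, 39, 55]
Key observation: the optimum is the walk 3->2->2->3->2, with weight 84 min 76 min 78 min 84 = 76.
Optimal value attained by: walk 3->2->2->3->2.
Answer: (C^⊗4)[3][2] = 76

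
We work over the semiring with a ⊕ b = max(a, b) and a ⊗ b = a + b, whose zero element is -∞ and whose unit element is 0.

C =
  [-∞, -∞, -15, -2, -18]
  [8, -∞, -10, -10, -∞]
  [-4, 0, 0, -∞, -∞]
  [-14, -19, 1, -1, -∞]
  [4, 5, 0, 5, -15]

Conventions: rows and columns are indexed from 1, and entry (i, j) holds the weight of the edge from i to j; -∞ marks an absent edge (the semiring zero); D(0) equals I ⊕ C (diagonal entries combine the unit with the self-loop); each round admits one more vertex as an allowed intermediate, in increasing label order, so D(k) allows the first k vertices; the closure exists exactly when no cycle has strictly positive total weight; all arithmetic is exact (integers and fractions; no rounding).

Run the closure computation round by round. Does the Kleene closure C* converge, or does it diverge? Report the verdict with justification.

D(0):
  [0, -∞, -15, -2, -18]
  [8, 0, -10, -10, -∞]
  [-4, 0, 0, -∞, -∞]
  [-14, -19, 1, 0, -∞]
  [4, 5, 0, 5, 0]
D(1):
  [0, -∞, -15, -2, -18]
  [8, 0, -7, 6, -10]
  [-4, 0, 0, -6, -22]
  [-14, -19, 1, 0, -32]
  [4, 5, 0, 5, 0]
D(2):
  [0, -∞, -15, -2, -18]
  [8, 0, -7, 6, -10]
  [8, 0, 0, 6, -10]
  [-11, -19, 1, 0, -29]
  [13, 5, 0, 11, 0]
Detection: at round 3, diagonal entry (4, 4) turns strictly positive.
Key observation: the cycle 4->3->2->1->4 has total weight 1 + 0 + 8 + (-2), which is strictly positive.
Answer: DIVERGES — positive cycle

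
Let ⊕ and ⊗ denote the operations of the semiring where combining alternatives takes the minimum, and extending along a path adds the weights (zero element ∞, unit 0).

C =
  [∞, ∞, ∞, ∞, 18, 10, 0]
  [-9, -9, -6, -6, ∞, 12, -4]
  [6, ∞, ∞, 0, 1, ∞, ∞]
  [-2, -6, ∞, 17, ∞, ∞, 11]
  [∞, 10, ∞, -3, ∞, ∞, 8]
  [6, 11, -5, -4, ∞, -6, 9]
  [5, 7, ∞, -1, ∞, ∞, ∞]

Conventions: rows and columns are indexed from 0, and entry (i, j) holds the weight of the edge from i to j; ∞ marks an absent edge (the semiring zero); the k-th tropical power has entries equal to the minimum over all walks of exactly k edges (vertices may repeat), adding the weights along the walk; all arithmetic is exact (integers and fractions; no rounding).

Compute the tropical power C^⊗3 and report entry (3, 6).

C^⊗2:
  [5, 7, 5, -1, ∞, 4, 19]
  [-18, -18, -15, -15, -5, 1, -13]
  [-2, -6, ∞, -2, 24, 16, 6]
  [-15, -15, -12, -12, 16, 6, -10]
  [-5, -9, 4, 4, ∞, 22, 6]
  [-6, -10, -11, -10, -4, -12, 3]
  [-3, -7, 1, 1, 23, 15, 3]
C^⊗3:
  [-3, -7, -1, 0, 6, -2, 3]
  [-27, -27, -24, -24, -14, -8, -22]
  [-15, -15, -12, -12, 16, 6, -10]
  [-24, -24, -21, -21, -11, -5, -19]
  [-18, -18, -15, -15, 5, 3, -13]
  [-19, -19, -17, -16, -10, -18, -14]
  [-16, -16, -13, -13, 2, 5, -11]
Key observation: the optimum is the walk 3->1->1->6, with weight (-6) + (-9) + (-4) = -19.
Optimal value attained by: walk 3->1->1->6.
Answer: (C^⊗3)[3][6] = -19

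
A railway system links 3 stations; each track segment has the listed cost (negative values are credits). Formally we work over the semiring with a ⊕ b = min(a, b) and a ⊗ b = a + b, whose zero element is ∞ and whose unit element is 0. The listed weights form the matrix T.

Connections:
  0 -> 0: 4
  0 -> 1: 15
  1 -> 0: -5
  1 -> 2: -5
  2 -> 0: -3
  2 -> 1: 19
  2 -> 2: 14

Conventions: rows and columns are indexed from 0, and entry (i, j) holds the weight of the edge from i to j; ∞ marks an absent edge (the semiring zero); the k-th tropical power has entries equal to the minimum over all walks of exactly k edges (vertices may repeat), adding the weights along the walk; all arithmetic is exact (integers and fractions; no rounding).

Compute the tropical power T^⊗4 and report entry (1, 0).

T^⊗2:
  [8, 19, 10]
  [-8, 10, 9]
  [1, 12, 14]
T^⊗3:
  [7, 23, 14]
  [-4, 7, 5]
  [5, 16, 7]
T^⊗4:
  [11, 22, 18]
  [0, 11, 2]
  [4, 20, 11]
Key observation: the optimum is the walk 1->2->0->0->0, with weight (-5) + (-3) + 4 + 4 = 0.
Optimal value attained by: walk 1->2->0->0->0.
Answer: (T^⊗4)[1][0] = 0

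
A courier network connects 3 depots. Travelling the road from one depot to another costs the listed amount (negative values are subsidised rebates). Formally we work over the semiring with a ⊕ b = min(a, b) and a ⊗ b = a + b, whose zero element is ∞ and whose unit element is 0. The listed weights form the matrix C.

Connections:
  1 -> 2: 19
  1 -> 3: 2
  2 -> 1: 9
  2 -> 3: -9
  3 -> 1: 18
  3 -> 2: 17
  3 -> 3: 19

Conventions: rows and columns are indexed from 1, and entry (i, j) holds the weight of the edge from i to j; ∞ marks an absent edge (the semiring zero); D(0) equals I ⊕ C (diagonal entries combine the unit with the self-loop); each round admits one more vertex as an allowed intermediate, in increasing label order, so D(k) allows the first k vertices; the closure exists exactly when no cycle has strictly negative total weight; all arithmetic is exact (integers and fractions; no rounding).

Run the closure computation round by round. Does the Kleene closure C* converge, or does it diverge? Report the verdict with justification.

D(0):
  [0, 19, 2]
  [9, 0, -9]
  [18, 17, 0]
D(1):
  [0, 19, 2]
  [9, 0, -9]
  [18, 17, 0]
D(2):
  [0, 19, 2]
  [9, 0, -9]
  [18, 17, 0]
D(3):
  [0, 19, 2]
  [9, 0, -9]
  [18, 17, 0]
Key observation: every diagonal entry stays at the unit through all rounds, so no improving cycle exists.
Answer: CONVERGES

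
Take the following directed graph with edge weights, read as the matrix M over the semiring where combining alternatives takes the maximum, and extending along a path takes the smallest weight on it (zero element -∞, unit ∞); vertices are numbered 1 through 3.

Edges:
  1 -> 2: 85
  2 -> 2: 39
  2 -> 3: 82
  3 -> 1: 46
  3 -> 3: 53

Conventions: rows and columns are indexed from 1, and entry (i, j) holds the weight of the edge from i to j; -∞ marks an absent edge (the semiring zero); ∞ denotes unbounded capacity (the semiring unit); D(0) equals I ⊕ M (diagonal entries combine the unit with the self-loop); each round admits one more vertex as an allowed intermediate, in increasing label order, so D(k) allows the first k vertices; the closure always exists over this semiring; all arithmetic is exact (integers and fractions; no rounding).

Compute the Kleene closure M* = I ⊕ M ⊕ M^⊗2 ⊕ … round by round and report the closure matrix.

D(0):
  [∞, 85, -∞]
  [-∞, ∞, 82]
  [46, -∞, ∞]
D(1):
  [∞, 85, -∞]
  [-∞, ∞, 82]
  [46, 46, ∞]
D(2):
  [∞, 85, 82]
  [-∞, ∞, 82]
  [46, 46, ∞]
D(3):
  [∞, 85, 82]
  [46, ∞, 82]
  [46, 46, ∞]
Answer: M* = [[∞, 85, 82], [46, ∞, 82], [46, 46, ∞]]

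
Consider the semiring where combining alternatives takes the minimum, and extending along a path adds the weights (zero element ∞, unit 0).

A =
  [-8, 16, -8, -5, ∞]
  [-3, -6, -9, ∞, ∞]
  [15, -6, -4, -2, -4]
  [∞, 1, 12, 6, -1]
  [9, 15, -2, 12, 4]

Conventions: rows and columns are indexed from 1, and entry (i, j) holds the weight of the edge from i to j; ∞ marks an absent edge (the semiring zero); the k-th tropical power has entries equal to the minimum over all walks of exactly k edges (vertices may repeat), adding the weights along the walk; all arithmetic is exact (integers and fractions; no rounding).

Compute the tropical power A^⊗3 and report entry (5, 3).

A^⊗2:
  [-16, -14, -16, -13, -12]
  [-11, -15, -15, -11, -13]
  [-9, -12, -15, -6, -8]
  [-2, -5, -8, 10, 3]
  [1, -8, -6, -4, -6]
A^⊗3:
  [-24, -22, -24, -21, -20]
  [-19, -21, -24, -17, -19]
  [-17, -21, -21, -17, -19]
  [-10, -14, -14, -10, -12]
  [-11, -14, -17, -8, -10]
Key observation: the optimum is the walk 5->3->2->3, with weight (-2) + (-6) + (-9) = -17.
Optimal value attained by: walk 5->3->2->3.
Answer: (A^⊗3)[5][3] = -17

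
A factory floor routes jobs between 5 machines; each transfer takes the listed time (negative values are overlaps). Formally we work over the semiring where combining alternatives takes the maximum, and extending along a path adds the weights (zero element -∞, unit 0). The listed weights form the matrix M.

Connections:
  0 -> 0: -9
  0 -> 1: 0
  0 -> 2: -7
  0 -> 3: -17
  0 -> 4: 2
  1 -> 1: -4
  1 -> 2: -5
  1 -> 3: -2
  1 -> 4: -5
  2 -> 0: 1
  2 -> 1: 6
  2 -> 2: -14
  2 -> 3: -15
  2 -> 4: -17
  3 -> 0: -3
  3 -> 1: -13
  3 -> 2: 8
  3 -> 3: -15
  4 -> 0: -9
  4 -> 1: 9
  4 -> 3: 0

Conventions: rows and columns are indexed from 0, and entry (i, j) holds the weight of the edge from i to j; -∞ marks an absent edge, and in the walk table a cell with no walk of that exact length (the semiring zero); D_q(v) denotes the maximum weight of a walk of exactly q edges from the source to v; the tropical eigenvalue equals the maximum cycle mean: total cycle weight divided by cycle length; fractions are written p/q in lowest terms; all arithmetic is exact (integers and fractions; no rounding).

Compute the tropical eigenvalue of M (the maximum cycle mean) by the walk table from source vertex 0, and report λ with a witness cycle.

q=0: [0, -∞, -∞, -∞, -∞]
q=1: [-9, 0, -7, -17, 2]
q=2: [-6, 11, -5, 2, -5]
q=3: [-1, 7, 10, 9, 6]
q=4: [11, 16, 17, 6, 2]
q=5: [18, 23, 14, 14, 13]
Optimal cycle mean attained by: cycle 1->3->2->1, total (-2) + 8 + 6, length 3.
Answer: λ = 4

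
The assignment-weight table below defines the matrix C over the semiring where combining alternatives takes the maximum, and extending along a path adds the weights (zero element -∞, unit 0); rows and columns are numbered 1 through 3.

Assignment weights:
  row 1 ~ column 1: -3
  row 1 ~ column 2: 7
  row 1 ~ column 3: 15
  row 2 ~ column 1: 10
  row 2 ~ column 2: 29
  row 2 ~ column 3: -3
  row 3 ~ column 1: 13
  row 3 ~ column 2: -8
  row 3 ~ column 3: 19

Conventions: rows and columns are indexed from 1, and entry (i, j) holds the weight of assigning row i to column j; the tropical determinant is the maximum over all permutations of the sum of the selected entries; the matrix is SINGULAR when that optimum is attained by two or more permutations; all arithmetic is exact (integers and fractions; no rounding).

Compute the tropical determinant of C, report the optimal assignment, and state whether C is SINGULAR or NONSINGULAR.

σ = (1, 2, 3): (-3) + 29 + 19 = 45
σ = (1, 3, 2): (-3) + (-3) + (-8) = -14
σ = (2, 1, 3): 7 + 10 + 19 = 36
σ = (2, 3, 1): 7 + (-3) + 13 = 17
σ = (3, 1, 2): 15 + 10 + (-8) = 17
σ = (3, 2, 1): 15 + 29 + 13 = 57
Optimal value attained by: σ = (3, 2, 1).
Answer: det⊕(C) = 57; verdict: NONSINGULAR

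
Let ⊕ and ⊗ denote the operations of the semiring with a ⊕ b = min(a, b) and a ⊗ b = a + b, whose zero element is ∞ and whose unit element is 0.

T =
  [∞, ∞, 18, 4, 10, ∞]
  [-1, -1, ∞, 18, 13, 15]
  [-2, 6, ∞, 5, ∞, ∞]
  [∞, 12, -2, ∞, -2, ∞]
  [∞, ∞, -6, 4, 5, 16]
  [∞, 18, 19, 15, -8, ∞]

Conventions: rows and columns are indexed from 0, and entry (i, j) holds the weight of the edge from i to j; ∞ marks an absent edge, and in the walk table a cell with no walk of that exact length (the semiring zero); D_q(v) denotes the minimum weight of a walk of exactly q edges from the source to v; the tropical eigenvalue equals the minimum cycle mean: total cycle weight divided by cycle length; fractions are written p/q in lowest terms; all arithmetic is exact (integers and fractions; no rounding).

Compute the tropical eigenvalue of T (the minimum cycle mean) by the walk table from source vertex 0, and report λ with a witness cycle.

q=0: [0, ∞, ∞, ∞, ∞, ∞]
q=1: [∞, ∞, 18, 4, 10, ∞]
q=2: [16, 16, 2, 14, 2, 26]
q=3: [0, 8, -4, 6, 7, 18]
q=4: [-6, 2, 1, 1, 4, 23]
q=5: [-1, 1, -2, -2, -1, 17]
q=6: [-4, 0, -7, 3, -4, 15]
Optimal cycle mean attained by: cycle 0->3->4->2->0, total 4 + (-2) + (-6) + (-2), length 4.
Answer: λ = -3/2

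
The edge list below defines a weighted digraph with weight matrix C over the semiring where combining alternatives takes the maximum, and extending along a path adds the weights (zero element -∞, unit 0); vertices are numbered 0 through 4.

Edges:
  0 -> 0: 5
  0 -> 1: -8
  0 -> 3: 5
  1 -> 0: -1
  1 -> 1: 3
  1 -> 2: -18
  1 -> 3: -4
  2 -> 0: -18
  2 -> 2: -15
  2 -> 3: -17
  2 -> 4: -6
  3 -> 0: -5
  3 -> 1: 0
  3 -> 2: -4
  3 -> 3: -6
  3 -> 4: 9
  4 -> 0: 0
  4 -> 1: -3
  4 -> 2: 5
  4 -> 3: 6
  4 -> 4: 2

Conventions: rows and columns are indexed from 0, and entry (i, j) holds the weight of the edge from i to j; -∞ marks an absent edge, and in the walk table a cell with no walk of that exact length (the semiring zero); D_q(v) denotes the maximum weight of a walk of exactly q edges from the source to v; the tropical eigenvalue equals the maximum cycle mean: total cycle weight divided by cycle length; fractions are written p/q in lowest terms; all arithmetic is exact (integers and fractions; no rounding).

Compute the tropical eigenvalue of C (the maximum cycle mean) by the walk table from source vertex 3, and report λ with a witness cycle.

q=0: [-∞, -∞, -∞, 0, -∞]
q=1: [-5, 0, -4, -6, 9]
q=2: [9, 6, 14, 15, 11]
q=3: [14, 15, 16, 17, 24]
q=4: [24, 21, 29, 30, 26]
q=5: [29, 30, 31, 32, 39]
Optimal cycle mean attained by: cycle 3->4->3, total 9 + 6, length 2.
Answer: λ = 15/2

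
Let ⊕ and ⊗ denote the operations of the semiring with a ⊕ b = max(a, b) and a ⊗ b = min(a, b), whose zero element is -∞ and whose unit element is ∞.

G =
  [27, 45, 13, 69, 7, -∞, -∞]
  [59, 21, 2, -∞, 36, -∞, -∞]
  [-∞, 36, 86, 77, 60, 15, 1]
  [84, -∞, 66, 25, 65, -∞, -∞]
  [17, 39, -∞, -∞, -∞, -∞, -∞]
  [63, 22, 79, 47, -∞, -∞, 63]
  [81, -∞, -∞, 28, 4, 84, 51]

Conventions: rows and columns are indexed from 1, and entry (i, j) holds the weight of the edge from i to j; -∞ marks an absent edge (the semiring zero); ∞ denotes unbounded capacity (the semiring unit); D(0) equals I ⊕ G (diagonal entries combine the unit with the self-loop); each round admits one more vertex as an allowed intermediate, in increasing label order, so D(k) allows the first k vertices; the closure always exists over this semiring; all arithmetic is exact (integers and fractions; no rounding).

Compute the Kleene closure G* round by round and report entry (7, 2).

D(0):
  [∞, 45, 13, 69, 7, -∞, -∞]
  [59, ∞, 2, -∞, 36, -∞, -∞]
  [-∞, 36, ∞, 77, 60, 15, 1]
  [84, -∞, 66, ∞, 65, -∞, -∞]
  [17, 39, -∞, -∞, ∞, -∞, -∞]
  [63, 22, 79, 47, -∞, ∞, 63]
  [81, -∞, -∞, 28, 4, 84, ∞]
D(1):
  [∞, 45, 13, 69, 7, -∞, -∞]
  [59, ∞, 13, 59, 36, -∞, -∞]
  [-∞, 36, ∞, 77, 60, 15, 1]
  [84, 45, 66, ∞, 65, -∞, -∞]
  [17, 39, 13, 17, ∞, -∞, -∞]
  [63, 45, 79, 63, 7, ∞, 63]
  [81, 45, 13, 69, 7, 84, ∞]
D(2):
  [∞, 45, 13, 69, 36, -∞, -∞]
  [59, ∞, 13, 59, 36, -∞, -∞]
  [36, 36, ∞, 77, 60, 15, 1]
  [84, 45, 66, ∞, 65, -∞, -∞]
  [39, 39, 13, 39, ∞, -∞, -∞]
  [63, 45, 79, 63, 36, ∞, 63]
  [81, 45, 13, 69, 36, 84, ∞]
D(3):
  [∞, 45, 13, 69, 36, 13, 1]
  [59, ∞, 13, 59, 36, 13, 1]
  [36, 36, ∞, 77, 60, 15, 1]
  [84, 45, 66, ∞, 65, 15, 1]
  [39, 39, 13, 39, ∞, 13, 1]
  [63, 45, 79, 77, 60, ∞, 63]
  [81, 45, 13, 69, 36, 84, ∞]
D(4):
  [∞, 45, 66, 69, 65, 15, 1]
  [59, ∞, 59, 59, 59, 15, 1]
  [77, 45, ∞, 77, 65, 15, 1]
  [84, 45, 66, ∞, 65, 15, 1]
  [39, 39, 39, 39, ∞, 15, 1]
  [77, 45, 79, 77, 65, ∞, 63]
  [81, 45, 66, 69, 65, 84, ∞]
D(5):
  [∞, 45, 66, 69, 65, 15, 1]
  [59, ∞, 59, 59, 59, 15, 1]
  [77, 45, ∞, 77, 65, 15, 1]
  [84, 45, 66, ∞, 65, 15, 1]
  [39, 39, 39, 39, ∞, 15, 1]
  [77, 45, 79, 77, 65, ∞, 63]
  [81, 45, 66, 69, 65, 84, ∞]
D(6):
  [∞, 45, 66, 69, 65, 15, 15]
  [59, ∞, 59, 59, 59, 15, 15]
  [77, 45, ∞, 77, 65, 15, 15]
  [84, 45, 66, ∞, 65, 15, 15]
  [39, 39, 39, 39, ∞, 15, 15]
  [77, 45, 79, 77, 65, ∞, 63]
  [81, 45, 79, 77, 65, 84, ∞]
D(7):
  [∞, 45, 66, 69, 65, 15, 15]
  [59, ∞, 59, 59, 59, 15, 15]
  [77, 45, ∞, 77, 65, 15, 15]
  [84, 45, 66, ∞, 65, 15, 15]
  [39, 39, 39, 39, ∞, 15, 15]
  [77, 45, 79, 77, 65, ∞, 63]
  [81, 45, 79, 77, 65, 84, ∞]
Answer: G*[7][2] = 45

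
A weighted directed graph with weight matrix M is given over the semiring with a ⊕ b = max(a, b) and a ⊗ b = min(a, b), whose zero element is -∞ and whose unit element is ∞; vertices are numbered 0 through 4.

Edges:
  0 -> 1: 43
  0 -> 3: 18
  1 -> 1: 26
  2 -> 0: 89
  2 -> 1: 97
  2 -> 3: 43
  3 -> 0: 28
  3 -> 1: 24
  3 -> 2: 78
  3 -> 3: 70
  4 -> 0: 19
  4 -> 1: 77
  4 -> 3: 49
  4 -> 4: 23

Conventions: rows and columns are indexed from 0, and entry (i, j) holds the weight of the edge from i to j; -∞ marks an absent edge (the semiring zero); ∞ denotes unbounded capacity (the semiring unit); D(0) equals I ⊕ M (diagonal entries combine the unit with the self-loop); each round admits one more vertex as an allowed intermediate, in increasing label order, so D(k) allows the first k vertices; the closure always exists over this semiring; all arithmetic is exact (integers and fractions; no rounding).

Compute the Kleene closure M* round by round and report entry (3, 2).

D(0):
  [∞, 43, -∞, 18, -∞]
  [-∞, ∞, -∞, -∞, -∞]
  [89, 97, ∞, 43, -∞]
  [28, 24, 78, ∞, -∞]
  [19, 77, -∞, 49, ∞]
D(1):
  [∞, 43, -∞, 18, -∞]
  [-∞, ∞, -∞, -∞, -∞]
  [89, 97, ∞, 43, -∞]
  [28, 28, 78, ∞, -∞]
  [19, 77, -∞, 49, ∞]
D(2):
  [∞, 43, -∞, 18, -∞]
  [-∞, ∞, -∞, -∞, -∞]
  [89, 97, ∞, 43, -∞]
  [28, 28, 78, ∞, -∞]
  [19, 77, -∞, 49, ∞]
D(3):
  [∞, 43, -∞, 18, -∞]
  [-∞, ∞, -∞, -∞, -∞]
  [89, 97, ∞, 43, -∞]
  [78, 78, 78, ∞, -∞]
  [19, 77, -∞, 49, ∞]
D(4):
  [∞, 43, 18, 18, -∞]
  [-∞, ∞, -∞, -∞, -∞]
  [89, 97, ∞, 43, -∞]
  [78, 78, 78, ∞, -∞]
  [49, 77, 49, 49, ∞]
D(5):
  [∞, 43, 18, 18, -∞]
  [-∞, ∞, -∞, -∞, -∞]
  [89, 97, ∞, 43, -∞]
  [78, 78, 78, ∞, -∞]
  [49, 77, 49, 49, ∞]
Answer: M*[3][2] = 78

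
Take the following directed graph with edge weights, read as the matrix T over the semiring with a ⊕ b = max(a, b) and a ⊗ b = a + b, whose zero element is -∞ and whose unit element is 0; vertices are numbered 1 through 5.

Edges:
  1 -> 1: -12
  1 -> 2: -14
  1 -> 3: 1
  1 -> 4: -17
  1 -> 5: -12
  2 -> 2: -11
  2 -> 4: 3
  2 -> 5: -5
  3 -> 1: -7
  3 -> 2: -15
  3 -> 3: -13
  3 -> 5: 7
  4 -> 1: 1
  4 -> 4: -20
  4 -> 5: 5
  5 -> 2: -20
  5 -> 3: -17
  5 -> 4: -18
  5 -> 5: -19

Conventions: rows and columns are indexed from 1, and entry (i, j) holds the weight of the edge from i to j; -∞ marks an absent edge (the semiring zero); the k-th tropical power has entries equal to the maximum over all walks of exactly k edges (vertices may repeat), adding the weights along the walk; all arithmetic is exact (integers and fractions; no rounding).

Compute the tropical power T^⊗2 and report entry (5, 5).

T^⊗2:
  [-6, -14, -11, -11, 8]
  [4, -22, -22, -8, 8]
  [-19, -13, -6, -11, -6]
  [-11, -13, 2, -13, -11]
  [-17, -31, -30, -17, -10]
Key observation: the optimum is the walk 5->3->5, with weight (-17) + 7 = -10.
Optimal value attained by: walk 5->3->5.
Answer: (T^⊗2)[5][5] = -10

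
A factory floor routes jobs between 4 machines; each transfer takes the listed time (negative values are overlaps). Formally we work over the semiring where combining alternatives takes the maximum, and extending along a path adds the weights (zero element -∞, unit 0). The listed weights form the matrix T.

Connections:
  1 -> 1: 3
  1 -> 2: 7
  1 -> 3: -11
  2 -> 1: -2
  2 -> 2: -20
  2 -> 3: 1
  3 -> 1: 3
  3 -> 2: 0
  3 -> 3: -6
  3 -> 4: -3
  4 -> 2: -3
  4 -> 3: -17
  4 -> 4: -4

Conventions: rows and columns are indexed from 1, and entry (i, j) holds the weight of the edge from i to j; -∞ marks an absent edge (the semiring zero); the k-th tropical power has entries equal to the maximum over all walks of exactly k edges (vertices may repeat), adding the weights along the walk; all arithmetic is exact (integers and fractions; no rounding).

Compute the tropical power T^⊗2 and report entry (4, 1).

T^⊗2:
  [6, 10, 8, -14]
  [4, 5, -5, -2]
  [6, 10, 1, -7]
  [-5, -7, -2, -8]
Key observation: the optimum is the walk 4->2->1, with weight (-3) + (-2) = -5.
Optimal value attained by: walk 4->2->1.
Answer: (T^⊗2)[4][1] = -5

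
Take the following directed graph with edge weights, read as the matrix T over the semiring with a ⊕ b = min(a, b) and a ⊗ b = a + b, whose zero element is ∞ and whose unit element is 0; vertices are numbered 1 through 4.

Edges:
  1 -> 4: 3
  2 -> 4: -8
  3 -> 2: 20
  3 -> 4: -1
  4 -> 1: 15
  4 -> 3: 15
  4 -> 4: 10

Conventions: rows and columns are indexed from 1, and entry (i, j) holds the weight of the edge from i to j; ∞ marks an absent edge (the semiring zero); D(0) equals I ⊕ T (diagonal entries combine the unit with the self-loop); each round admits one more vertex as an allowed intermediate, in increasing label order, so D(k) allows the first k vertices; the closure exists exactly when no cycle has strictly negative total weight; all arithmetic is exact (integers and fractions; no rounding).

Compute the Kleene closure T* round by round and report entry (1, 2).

D(0):
  [0, ∞, ∞, 3]
  [∞, 0, ∞, -8]
  [∞, 20, 0, -1]
  [15, ∞, 15, 0]
D(1):
  [0, ∞, ∞, 3]
  [∞, 0, ∞, -8]
  [∞, 20, 0, -1]
  [15, ∞, 15, 0]
D(2):
  [0, ∞, ∞, 3]
  [∞, 0, ∞, -8]
  [∞, 20, 0, -1]
  [15, ∞, 15, 0]
D(3):
  [0, ∞, ∞, 3]
  [∞, 0, ∞, -8]
  [∞, 20, 0, -1]
  [15, 35, 15, 0]
D(4):
  [0, 38, 18, 3]
  [7, 0, 7, -8]
  [14, 20, 0, -1]
  [15, 35, 15, 0]
Answer: T*[1][2] = 38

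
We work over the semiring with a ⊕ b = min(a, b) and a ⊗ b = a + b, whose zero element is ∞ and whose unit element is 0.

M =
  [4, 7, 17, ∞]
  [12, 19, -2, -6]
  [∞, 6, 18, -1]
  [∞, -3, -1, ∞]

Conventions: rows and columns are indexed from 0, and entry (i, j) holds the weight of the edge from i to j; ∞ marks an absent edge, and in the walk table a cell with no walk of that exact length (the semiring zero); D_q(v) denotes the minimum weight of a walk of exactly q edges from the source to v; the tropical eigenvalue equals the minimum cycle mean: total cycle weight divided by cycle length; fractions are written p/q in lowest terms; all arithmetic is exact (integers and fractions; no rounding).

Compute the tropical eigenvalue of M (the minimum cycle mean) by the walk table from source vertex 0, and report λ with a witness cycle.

q=0: [0, ∞, ∞, ∞]
q=1: [4, 7, 17, ∞]
q=2: [8, 11, 5, 1]
q=3: [12, -2, 0, 4]
q=4: [10, 1, -4, -8]
Optimal cycle mean attained by: cycle 1->3->1, total (-6) + (-3), length 2.
Answer: λ = -9/2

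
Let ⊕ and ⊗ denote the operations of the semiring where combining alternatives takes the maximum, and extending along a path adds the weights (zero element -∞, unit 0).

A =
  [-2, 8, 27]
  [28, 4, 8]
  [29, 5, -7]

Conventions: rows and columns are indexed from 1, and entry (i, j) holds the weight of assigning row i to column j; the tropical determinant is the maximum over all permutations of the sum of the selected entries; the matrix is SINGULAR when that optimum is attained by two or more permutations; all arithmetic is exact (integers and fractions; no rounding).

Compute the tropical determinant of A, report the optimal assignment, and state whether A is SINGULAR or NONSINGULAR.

σ = (1, 2, 3): (-2) + 4 + (-7) = -5
σ = (1, 3, 2): (-2) + 8 + 5 = 11
σ = (2, 1, 3): 8 + 28 + (-7) = 29
σ = (2, 3, 1): 8 + 8 + 29 = 45
σ = (3, 1, 2): 27 + 28 + 5 = 60
σ = (3, 2, 1): 27 + 4 + 29 = 60
Optimal value attained by: σ = (3, 1, 2).
Answer: det⊕(A) = 60; verdict: SINGULAR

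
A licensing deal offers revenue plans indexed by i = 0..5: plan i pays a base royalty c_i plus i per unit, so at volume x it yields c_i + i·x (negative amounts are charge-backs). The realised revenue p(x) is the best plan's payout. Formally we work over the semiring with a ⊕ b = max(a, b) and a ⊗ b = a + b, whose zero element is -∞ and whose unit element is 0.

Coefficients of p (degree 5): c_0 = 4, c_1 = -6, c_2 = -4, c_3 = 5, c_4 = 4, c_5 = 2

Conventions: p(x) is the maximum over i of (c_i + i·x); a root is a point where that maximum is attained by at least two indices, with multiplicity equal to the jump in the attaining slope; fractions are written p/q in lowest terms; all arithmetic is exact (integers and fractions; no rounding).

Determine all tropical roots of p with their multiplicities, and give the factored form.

hull edge (i=0, c=4) to (i=3, c=5): slope 1/3, span 3
hull edge (i=3, c=5) to (i=4, c=4): slope -1, span 1
hull edge (i=4, c=4) to (i=5, c=2): slope -2, span 1
Factored form: p(x) = 2 ⊗ (x ⊕ (-1/3)) ⊗ (x ⊕ (-1/3)) ⊗ (x ⊕ (-1/3)) ⊗ (x ⊕ 1) ⊗ (x ⊕ 2)
Answer: roots = -1/3 (mult 3), 1 (mult 1), 2 (mult 1)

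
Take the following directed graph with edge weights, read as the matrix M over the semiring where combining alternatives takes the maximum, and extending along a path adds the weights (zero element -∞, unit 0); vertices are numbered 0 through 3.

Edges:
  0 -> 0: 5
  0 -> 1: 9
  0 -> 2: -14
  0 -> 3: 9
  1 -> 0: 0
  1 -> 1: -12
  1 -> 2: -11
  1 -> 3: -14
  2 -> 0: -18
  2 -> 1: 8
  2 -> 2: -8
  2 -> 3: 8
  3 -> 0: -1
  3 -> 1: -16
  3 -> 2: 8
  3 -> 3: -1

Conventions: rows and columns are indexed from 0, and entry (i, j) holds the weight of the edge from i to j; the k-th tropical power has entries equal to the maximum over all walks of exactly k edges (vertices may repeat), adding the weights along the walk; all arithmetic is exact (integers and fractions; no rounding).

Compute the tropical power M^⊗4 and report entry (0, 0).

M^⊗2:
  [10, 14, 17, 14]
  [5, 9, -6, 9]
  [8, 0, 16, 7]
  [4, 16, 7, 16]
M^⊗3:
  [15, 25, 22, 25]
  [10, 14, 17, 14]
  [13, 24, 15, 24]
  [16, 15, 24, 15]
M^⊗4:
  [25, 30, 33, 30]
  [15, 25, 22, 25]
  [24, 23, 32, 23]
  [21, 32, 23, 32]
Key observation: the optimum is the walk 0->3->2->1->0, with weight 9 + 8 + 8 + 0 = 25.
Optimal value attained by: walk 0->3->2->1->0.
Answer: (M^⊗4)[0][0] = 25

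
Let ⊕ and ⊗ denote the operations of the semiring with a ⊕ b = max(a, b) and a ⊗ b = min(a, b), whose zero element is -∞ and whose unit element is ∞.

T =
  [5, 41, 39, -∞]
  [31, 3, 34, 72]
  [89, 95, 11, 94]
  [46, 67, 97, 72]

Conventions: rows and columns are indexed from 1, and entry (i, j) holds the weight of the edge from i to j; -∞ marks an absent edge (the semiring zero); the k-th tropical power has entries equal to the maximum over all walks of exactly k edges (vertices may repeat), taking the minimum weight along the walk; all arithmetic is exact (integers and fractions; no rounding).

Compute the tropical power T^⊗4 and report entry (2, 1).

T^⊗2:
  [39, 39, 34, 41]
  [46, 67, 72, 72]
  [46, 67, 94, 72]
  [89, 95, 72, 94]
T^⊗3:
  [41, 41, 41, 41]
  [72, 72, 72, 72]
  [89, 94, 72, 94]
  [72, 72, 94, 72]
T^⊗4:
  [41, 41, 41, 41]
  [72, 72, 72, 72]
  [72, 72, 94, 72]
  [89, 94, 72, 94]
Key observation: the optimum is the walk 2->4->4->3->1, with weight 72 min 72 min 97 min 89 = 72.
Optimal value attained by: walk 2->4->4->3->1.
Answer: (T^⊗4)[2][1] = 72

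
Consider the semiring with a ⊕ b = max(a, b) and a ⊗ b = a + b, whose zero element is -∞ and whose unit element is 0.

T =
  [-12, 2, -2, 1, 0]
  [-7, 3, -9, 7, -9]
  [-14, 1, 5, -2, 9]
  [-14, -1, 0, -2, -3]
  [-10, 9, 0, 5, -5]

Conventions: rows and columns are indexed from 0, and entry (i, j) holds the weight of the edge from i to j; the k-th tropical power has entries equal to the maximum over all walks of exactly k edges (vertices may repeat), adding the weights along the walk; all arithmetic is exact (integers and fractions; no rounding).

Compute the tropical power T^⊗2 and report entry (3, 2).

T^⊗2:
  [-5, 9, 3, 9, 7]
  [-4, 6, 7, 10, 4]
  [-1, 18, 10, 14, 14]
  [-8, 6, 5, 6, 9]
  [2, 12, 5, 16, 9]
Key observation: the optimum is the walk 3->2->2, with weight 0 + 5 = 5.
Optimal value attained by: walk 3->2->2.
Answer: (T^⊗2)[3][2] = 5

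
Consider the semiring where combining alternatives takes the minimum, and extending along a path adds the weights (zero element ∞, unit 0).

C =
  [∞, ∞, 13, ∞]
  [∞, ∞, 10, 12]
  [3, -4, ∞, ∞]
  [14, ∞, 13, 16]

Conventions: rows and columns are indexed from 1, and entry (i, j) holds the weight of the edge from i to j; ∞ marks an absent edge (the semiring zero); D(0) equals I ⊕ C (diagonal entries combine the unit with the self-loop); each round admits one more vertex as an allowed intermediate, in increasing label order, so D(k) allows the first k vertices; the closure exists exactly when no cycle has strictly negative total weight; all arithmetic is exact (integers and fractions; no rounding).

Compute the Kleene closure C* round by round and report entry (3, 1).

D(0):
  [0, ∞, 13, ∞]
  [∞, 0, 10, 12]
  [3, -4, 0, ∞]
  [14, ∞, 13, 0]
D(1):
  [0, ∞, 13, ∞]
  [∞, 0, 10, 12]
  [3, -4, 0, ∞]
  [14, ∞, 13, 0]
D(2):
  [0, ∞, 13, ∞]
  [∞, 0, 10, 12]
  [3, -4, 0, 8]
  [14, ∞, 13, 0]
D(3):
  [0, 9, 13, 21]
  [13, 0, 10, 12]
  [3, -4, 0, 8]
  [14, 9, 13, 0]
D(4):
  [0, 9, 13, 21]
  [13, 0, 10, 12]
  [3, -4, 0, 8]
  [14, 9, 13, 0]
Answer: C*[3][1] = 3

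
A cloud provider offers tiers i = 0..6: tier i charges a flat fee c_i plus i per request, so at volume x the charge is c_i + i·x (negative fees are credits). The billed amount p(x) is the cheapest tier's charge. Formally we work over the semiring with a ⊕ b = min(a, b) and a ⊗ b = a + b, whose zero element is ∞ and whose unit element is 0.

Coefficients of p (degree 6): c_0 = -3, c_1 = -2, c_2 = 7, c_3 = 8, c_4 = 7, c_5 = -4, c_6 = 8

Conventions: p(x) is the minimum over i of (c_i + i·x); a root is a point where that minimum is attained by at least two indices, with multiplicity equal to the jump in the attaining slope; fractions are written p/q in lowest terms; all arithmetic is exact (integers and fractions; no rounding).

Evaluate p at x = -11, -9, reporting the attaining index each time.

p(-11) = min(-3+0·(-11)=-3, -2+1·(-11)=-13, 7+2·(-11)=-15, 8+3·(-11)=-25, 7+4·(-11)=-37, -4+5·(-11)=-59, 8+6·(-11)=-58) = -59 (attained by i=5)
p(-9) = min(-3+0·(-9)=-3, -2+1·(-9)=-11, 7+2·(-9)=-11, 8+3·(-9)=-19, 7+4·(-9)=-29, -4+5·(-9)=-49, 8+6·(-9)=-46) = -49 (attained by i=5)
Answer: p(-11) = -59; p(-9) = -49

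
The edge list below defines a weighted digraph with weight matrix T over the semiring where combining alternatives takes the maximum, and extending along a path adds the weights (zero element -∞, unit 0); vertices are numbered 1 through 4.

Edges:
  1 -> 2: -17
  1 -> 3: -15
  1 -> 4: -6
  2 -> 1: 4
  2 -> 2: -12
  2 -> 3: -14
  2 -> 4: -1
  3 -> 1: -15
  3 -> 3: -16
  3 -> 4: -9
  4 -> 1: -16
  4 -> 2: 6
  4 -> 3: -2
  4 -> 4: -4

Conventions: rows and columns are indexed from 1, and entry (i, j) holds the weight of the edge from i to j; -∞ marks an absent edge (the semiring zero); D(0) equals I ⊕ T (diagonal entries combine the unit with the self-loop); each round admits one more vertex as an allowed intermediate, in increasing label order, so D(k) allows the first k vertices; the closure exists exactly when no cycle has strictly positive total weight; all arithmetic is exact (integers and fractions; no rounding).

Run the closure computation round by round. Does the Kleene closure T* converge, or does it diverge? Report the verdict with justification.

D(0):
  [0, -17, -15, -6]
  [4, 0, -14, -1]
  [-15, -∞, 0, -9]
  [-16, 6, -2, 0]
D(1):
  [0, -17, -15, -6]
  [4, 0, -11, -1]
  [-15, -32, 0, -9]
  [-16, 6, -2, 0]
Detection: at round 2, diagonal entry (4, 4) turns strictly positive.
Key observation: the cycle 4->2->1->4 has total weight 6 + 4 + (-6), which is strictly positive.
Answer: DIVERGES — positive cycle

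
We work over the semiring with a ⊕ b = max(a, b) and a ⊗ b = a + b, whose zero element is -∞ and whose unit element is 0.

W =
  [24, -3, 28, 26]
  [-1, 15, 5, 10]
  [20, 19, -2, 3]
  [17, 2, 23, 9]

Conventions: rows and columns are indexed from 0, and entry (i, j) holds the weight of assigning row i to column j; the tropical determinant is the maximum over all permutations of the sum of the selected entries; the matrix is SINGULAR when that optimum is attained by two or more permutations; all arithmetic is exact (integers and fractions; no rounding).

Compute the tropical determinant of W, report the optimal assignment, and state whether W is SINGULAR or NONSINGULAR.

σ = (0, 1, 2, 3): 24 + 15 + (-2) + 9 = 46
σ = (0, 1, 3, 2): 24 + 15 + 3 + 23 = 65
σ = (0, 2, 1, 3): 24 + 5 + 19 + 9 = 57
σ = (0, 2, 3, 1): 24 + 5 + 3 + 2 = 34
σ = (0, 3, 1, 2): 24 + 10 + 19 + 23 = 76
σ = (0, 3, 2, 1): 24 + 10 + (-2) + 2 = 34
σ = (1, 0, 2, 3): (-3) + (-1) + (-2) + 9 = 3
σ = (1, 0, 3, 2): (-3) + (-1) + 3 + 23 = 22
σ = (1, 2, 0, 3): (-3) + 5 + 20 + 9 = 31
σ = (1, 2, 3, 0): (-3) + 5 + 3 + 17 = 22
σ = (1, 3, 0, 2): (-3) + 10 + 20 + 23 = 50
σ = (1, 3, 2, 0): (-3) + 10 + (-2) + 17 = 22
σ = (2, 0, 1, 3): 28 + (-1) + 19 + 9 = 55
σ = (2, 0, 3, 1): 28 + (-1) + 3 + 2 = 32
σ = (2, 1, 0, 3): 28 + 15 + 20 + 9 = 72
σ = (2, 1, 3, 0): 28 + 15 + 3 + 17 = 63
σ = (2, 3, 0, 1): 28 + 10 + 20 + 2 = 60
σ = (2, 3, 1, 0): 28 + 10 + 19 + 17 = 74
σ = (3, 0, 1, 2): 26 + (-1) + 19 + 23 = 67
σ = (3, 0, 2, 1): 26 + (-1) + (-2) + 2 = 25
σ = (3, 1, 0, 2): 26 + 15 + 20 + 23 = 84
σ = (3, 1, 2, 0): 26 + 15 + (-2) + 17 = 56
σ = (3, 2, 0, 1): 26 + 5 + 20 + 2 = 53
σ = (3, 2, 1, 0): 26 + 5 + 19 + 17 = 67
Optimal value attained by: σ = (3, 1, 0, 2).
Answer: det⊕(W) = 84; verdict: NONSINGULAR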